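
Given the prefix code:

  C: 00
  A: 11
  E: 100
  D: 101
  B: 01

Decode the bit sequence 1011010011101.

DDCAD

Read left to right; each codeword is recognised as soon as it completes (prefix code):
  101→D | 101→D | 00→C | 11→A | 101→D
Decoded message: DDCAD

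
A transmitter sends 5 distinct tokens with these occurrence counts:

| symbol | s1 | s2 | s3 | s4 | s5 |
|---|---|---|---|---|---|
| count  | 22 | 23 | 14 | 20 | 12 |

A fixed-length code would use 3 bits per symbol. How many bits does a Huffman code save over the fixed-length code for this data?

Fixed-length: 3 bits × 91 symbols = 273 bits.
Huffman merges:
merge s5(12) and s3(14): 26
merge s4(20) and s1(22): 42
merge s2(23) and 26: 49
merge 42 and 49: 91
Huffman total = 26 + 42 + 49 + 91 = 208 bits.
Saving = 273 − 208 = 65 bits.

65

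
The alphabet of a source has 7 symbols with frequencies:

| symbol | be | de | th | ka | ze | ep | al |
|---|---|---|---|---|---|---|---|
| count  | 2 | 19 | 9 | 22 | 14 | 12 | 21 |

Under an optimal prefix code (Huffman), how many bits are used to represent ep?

Huffman merges, smallest pair first:
combine be(2), th(9) → 11
combine 11, ep(12) → 23
combine ze(14), de(19) → 33
combine al(21), ka(22) → 43
combine 23, 33 → 56
combine 43, 56 → 99
The subtree containing ep is merged 3 times, so code length = 3.

3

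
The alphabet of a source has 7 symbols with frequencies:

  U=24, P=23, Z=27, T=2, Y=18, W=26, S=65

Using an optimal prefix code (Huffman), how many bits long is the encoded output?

Merge the two smallest weights repeatedly:
merge T(2) and Y(18): 20
merge 20 and P(23): 43
merge U(24) and W(26): 50
merge Z(27) and 43: 70
merge 50 and S(65): 115
merge 70 and 115: 185
Each symbol's bit-cost is frequency × depth; summing gives 483 bits (equivalently 20 + 43 + 50 + 70 + 115 + 185).

483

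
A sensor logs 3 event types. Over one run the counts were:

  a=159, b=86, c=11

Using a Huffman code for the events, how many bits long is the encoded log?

Greedily combine the two least-frequent nodes:
merge c(11) and b(86): 97
merge 97 and a(159): 256
Total encoded bits = sum of merged weights = 97 + 256 = 353.

353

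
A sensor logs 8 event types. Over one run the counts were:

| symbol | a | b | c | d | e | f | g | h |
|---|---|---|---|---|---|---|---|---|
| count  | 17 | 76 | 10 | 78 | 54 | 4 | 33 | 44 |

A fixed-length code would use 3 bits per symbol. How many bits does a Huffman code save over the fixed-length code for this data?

109

Fixed-length: 3 bits × 316 symbols = 948 bits.
Huffman merges:
combine f(4), c(10) → 14
combine 14, a(17) → 31
combine 31, g(33) → 64
combine h(44), e(54) → 98
combine 64, b(76) → 140
combine d(78), 98 → 176
combine 140, 176 → 316
Huffman total = 14 + 31 + 64 + 98 + 140 + 176 + 316 = 839 bits.
Saving = 948 − 839 = 109 bits.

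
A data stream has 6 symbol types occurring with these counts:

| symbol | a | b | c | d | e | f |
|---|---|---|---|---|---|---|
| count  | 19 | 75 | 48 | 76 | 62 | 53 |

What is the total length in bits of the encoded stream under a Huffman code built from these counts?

848

Build the Huffman tree bottom-up:
combine a(19), c(48) → 67
combine f(53), e(62) → 115
combine 67, b(75) → 142
combine d(76), 115 → 191
combine 142, 191 → 333
Total encoded bits = sum of merged weights = 67 + 115 + 142 + 191 + 333 = 848.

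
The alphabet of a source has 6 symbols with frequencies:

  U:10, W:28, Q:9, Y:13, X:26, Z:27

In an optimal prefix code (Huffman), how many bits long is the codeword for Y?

3

Huffman merges, smallest pair first:
Q(9) + U(10) → 19
Y(13) + 19 → 32
X(26) + Z(27) → 53
W(28) + 32 → 60
53 + 60 → 113
Y sits 3 levels below the root, so its codeword is 3 bits.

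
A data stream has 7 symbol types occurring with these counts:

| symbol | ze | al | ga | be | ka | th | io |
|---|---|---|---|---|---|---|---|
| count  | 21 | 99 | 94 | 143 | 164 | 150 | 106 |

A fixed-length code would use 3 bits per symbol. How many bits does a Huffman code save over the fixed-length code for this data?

Fixed-length: 3 bits × 777 symbols = 2331 bits.
Huffman merges:
merge ze(21) and ga(94): 115
merge al(99) and io(106): 205
merge 115 and be(143): 258
merge th(150) and ka(164): 314
merge 205 and 258: 463
merge 314 and 463: 777
Huffman total = 115 + 205 + 258 + 314 + 463 + 777 = 2132 bits.
Saving = 2331 − 2132 = 199 bits.

199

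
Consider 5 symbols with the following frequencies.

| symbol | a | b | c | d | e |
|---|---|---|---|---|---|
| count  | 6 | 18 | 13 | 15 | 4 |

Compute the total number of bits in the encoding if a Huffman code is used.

Greedily combine the two least-frequent nodes:
merge e(4) and a(6): 10
merge 10 and c(13): 23
merge d(15) and b(18): 33
merge 23 and 33: 56
The encoded length is the sum of every internal node's weight: 10 + 23 + 33 + 56 = 122 bits.

122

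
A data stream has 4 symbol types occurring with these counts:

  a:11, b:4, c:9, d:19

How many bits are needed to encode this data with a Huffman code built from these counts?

Merge the two smallest weights repeatedly:
merge b(4) and c(9): 13
merge a(11) and 13: 24
merge d(19) and 24: 43
Total encoded bits = sum of merged weights = 13 + 24 + 43 = 80.

80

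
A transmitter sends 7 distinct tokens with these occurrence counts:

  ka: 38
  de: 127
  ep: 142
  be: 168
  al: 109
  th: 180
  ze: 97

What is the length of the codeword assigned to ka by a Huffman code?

4

Huffman merges, smallest pair first:
ka(38) + ze(97) → 135
al(109) + de(127) → 236
135 + ep(142) → 277
be(168) + th(180) → 348
236 + 277 → 513
348 + 513 → 861
The subtree containing ka is merged 4 times, so code length = 4.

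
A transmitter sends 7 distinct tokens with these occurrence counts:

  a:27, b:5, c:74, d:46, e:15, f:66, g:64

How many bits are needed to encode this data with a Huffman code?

754

Greedily combine the two least-frequent nodes:
b(5) + e(15) → 20
20 + a(27) → 47
d(46) + 47 → 93
g(64) + f(66) → 130
c(74) + 93 → 167
130 + 167 → 297
The encoded length is the sum of every internal node's weight: 20 + 47 + 93 + 130 + 167 + 297 = 754 bits.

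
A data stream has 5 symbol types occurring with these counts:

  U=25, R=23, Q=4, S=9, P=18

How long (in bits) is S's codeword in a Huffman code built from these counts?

3

Huffman merges, smallest pair first:
merge Q(4) and S(9): 13
merge 13 and P(18): 31
merge R(23) and U(25): 48
merge 31 and 48: 79
The subtree containing S is merged 3 times, so code length = 3.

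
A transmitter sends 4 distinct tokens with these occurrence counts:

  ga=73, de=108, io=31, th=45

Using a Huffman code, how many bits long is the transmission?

482

Build the Huffman tree bottom-up:
merge io(31) and th(45): 76
merge ga(73) and 76: 149
merge de(108) and 149: 257
The encoded length is the sum of every internal node's weight: 76 + 149 + 257 = 482 bits.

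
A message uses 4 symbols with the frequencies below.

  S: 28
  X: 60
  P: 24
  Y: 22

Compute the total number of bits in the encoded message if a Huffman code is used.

Greedily combine the two least-frequent nodes:
combine Y(22), P(24) → 46
combine S(28), 46 → 74
combine X(60), 74 → 134
Each symbol's bit-cost is frequency × depth; summing gives 254 bits (equivalently 46 + 74 + 134).

254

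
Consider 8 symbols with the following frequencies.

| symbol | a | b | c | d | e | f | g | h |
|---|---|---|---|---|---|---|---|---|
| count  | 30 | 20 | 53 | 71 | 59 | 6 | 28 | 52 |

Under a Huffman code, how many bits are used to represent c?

Huffman merges, smallest pair first:
merge f(6) and b(20): 26
merge 26 and g(28): 54
merge a(30) and h(52): 82
merge c(53) and 54: 107
merge e(59) and d(71): 130
merge 82 and 107: 189
merge 130 and 189: 319
c sits 3 levels below the root, so its codeword is 3 bits.

3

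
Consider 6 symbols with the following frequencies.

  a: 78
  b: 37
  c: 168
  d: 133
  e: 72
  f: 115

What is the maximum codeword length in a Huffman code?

Merge the two lowest-weight nodes at each step:
merge b(37) and e(72): 109
merge a(78) and 109: 187
merge f(115) and d(133): 248
merge c(168) and 187: 355
merge 248 and 355: 603
The rarest symbols sit at the bottom; the longest codeword is 4 bits.

4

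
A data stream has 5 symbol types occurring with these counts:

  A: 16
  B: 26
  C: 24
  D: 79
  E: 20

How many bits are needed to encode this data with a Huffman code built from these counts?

337

Greedily combine the two least-frequent nodes:
merge A(16) and E(20): 36
merge C(24) and B(26): 50
merge 36 and 50: 86
merge D(79) and 86: 165
Total encoded bits = sum of merged weights = 36 + 50 + 86 + 165 = 337.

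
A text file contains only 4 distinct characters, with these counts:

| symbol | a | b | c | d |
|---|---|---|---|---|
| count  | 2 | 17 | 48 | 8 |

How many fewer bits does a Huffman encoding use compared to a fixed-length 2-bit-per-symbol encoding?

Fixed-length: 2 bits × 75 symbols = 150 bits.
Huffman merges:
merge a(2) and d(8): 10
merge 10 and b(17): 27
merge 27 and c(48): 75
Huffman total = 10 + 27 + 75 = 112 bits.
Saving = 150 − 112 = 38 bits.

38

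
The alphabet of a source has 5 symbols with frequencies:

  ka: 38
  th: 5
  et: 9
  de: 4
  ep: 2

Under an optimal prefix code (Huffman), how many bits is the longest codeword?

Merge the two lowest-weight nodes at each step:
combine ep(2), de(4) → 6
combine th(5), 6 → 11
combine et(9), 11 → 20
combine 20, ka(38) → 58
The rarest symbols sit at the bottom; the longest codeword is 4 bits.

4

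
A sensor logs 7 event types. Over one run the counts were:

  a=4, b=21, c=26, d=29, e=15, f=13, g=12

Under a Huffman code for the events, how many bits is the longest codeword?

4

Merge the two lowest-weight nodes at each step:
a(4) + g(12) → 16
f(13) + e(15) → 28
16 + b(21) → 37
c(26) + 28 → 54
d(29) + 37 → 66
54 + 66 → 120
Maximum depth reached is 4.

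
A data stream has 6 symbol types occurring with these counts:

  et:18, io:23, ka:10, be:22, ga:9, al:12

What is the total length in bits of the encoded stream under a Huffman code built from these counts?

Greedily combine the two least-frequent nodes:
merge ga(9) and ka(10): 19
merge al(12) and et(18): 30
merge 19 and be(22): 41
merge io(23) and 30: 53
merge 41 and 53: 94
Total encoded bits = sum of merged weights = 19 + 30 + 41 + 53 + 94 = 237.

237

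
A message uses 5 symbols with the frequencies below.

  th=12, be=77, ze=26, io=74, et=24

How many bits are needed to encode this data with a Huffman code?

Merge the two smallest weights repeatedly:
combine th(12), et(24) → 36
combine ze(26), 36 → 62
combine 62, io(74) → 136
combine be(77), 136 → 213
Total encoded bits = sum of merged weights = 36 + 62 + 136 + 213 = 447.

447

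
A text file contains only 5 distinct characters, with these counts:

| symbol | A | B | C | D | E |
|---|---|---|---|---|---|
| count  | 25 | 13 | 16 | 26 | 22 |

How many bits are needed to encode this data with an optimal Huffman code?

233

Merge the two smallest weights repeatedly:
merge B(13) and C(16): 29
merge E(22) and A(25): 47
merge D(26) and 29: 55
merge 47 and 55: 102
Total encoded bits = sum of merged weights = 29 + 47 + 55 + 102 = 233.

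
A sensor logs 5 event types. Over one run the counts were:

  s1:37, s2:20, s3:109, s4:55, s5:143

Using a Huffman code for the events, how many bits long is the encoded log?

Build the Huffman tree bottom-up:
s2(20) + s1(37) → 57
s4(55) + 57 → 112
s3(109) + 112 → 221
s5(143) + 221 → 364
The encoded length is the sum of every internal node's weight: 57 + 112 + 221 + 364 = 754 bits.

754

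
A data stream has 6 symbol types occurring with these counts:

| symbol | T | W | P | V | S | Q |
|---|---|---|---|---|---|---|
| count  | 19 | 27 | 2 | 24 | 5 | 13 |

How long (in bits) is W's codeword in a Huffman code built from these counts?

2

Build the tree from the bottom:
P(2) + S(5) → 7
7 + Q(13) → 20
T(19) + 20 → 39
V(24) + W(27) → 51
39 + 51 → 90
The subtree containing W is merged 2 times, so code length = 2.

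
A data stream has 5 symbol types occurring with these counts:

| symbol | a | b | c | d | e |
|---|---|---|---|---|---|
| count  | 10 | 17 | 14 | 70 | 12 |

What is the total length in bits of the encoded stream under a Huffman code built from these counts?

229

Merge the two smallest weights repeatedly:
combine a(10), e(12) → 22
combine c(14), b(17) → 31
combine 22, 31 → 53
combine 53, d(70) → 123
The encoded length is the sum of every internal node's weight: 22 + 31 + 53 + 123 = 229 bits.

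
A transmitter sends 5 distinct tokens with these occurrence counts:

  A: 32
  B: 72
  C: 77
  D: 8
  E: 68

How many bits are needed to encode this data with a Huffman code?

Greedily combine the two least-frequent nodes:
D(8) + A(32) → 40
40 + E(68) → 108
B(72) + C(77) → 149
108 + 149 → 257
Total encoded bits = sum of merged weights = 40 + 108 + 149 + 257 = 554.

554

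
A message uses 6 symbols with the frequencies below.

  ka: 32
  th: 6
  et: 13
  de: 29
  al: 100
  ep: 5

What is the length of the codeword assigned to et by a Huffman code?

4

Huffman merges, smallest pair first:
merge ep(5) and th(6): 11
merge 11 and et(13): 24
merge 24 and de(29): 53
merge ka(32) and 53: 85
merge 85 and al(100): 185
The subtree containing et is merged 4 times, so code length = 4.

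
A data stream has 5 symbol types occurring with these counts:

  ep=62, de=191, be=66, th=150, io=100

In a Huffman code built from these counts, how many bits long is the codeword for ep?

Huffman merges, smallest pair first:
combine ep(62), be(66) → 128
combine io(100), 128 → 228
combine th(150), de(191) → 341
combine 228, 341 → 569
ep's leaf is at depth 3, giving a 3-bit codeword.

3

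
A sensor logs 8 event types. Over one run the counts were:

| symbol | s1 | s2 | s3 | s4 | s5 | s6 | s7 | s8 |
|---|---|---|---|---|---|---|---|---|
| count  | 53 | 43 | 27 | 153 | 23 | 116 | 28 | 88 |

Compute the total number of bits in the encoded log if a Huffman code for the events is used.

Greedily combine the two least-frequent nodes:
s5(23) + s3(27) → 50
s7(28) + s2(43) → 71
50 + s1(53) → 103
71 + s8(88) → 159
103 + s6(116) → 219
s4(153) + 159 → 312
219 + 312 → 531
Each symbol's bit-cost is frequency × depth; summing gives 1445 bits (equivalently 50 + 71 + 103 + 159 + 219 + 312 + 531).

1445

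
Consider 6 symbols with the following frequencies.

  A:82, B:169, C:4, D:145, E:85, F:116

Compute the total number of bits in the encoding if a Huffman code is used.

Merge the two smallest weights repeatedly:
combine C(4), A(82) → 86
combine E(85), 86 → 171
combine F(116), D(145) → 261
combine B(169), 171 → 340
combine 261, 340 → 601
Each symbol's bit-cost is frequency × depth; summing gives 1459 bits (equivalently 86 + 171 + 261 + 340 + 601).

1459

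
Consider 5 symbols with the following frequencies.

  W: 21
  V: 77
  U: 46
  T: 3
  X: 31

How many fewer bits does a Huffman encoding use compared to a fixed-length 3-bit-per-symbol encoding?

176

Fixed-length: 3 bits × 178 symbols = 534 bits.
Huffman merges:
merge T(3) and W(21): 24
merge 24 and X(31): 55
merge U(46) and 55: 101
merge V(77) and 101: 178
Huffman total = 24 + 55 + 101 + 178 = 358 bits.
Saving = 534 − 358 = 176 bits.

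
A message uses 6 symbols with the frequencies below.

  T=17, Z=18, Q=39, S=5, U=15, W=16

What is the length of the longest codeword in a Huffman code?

4

Merge the two lowest-weight nodes at each step:
combine S(5), U(15) → 20
combine W(16), T(17) → 33
combine Z(18), 20 → 38
combine 33, 38 → 71
combine Q(39), 71 → 110
The first pair merged (S, U) ends up deepest, at depth 4.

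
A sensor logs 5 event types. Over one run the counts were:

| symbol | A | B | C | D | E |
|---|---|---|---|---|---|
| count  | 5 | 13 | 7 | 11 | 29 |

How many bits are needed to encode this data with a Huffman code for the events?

136

Build the Huffman tree bottom-up:
A(5) + C(7) → 12
D(11) + 12 → 23
B(13) + 23 → 36
E(29) + 36 → 65
Each symbol's bit-cost is frequency × depth; summing gives 136 bits (equivalently 12 + 23 + 36 + 65).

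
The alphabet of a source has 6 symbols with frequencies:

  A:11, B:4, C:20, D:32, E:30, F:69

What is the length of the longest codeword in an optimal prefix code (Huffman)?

Merge the two lowest-weight nodes at each step:
merge B(4) and A(11): 15
merge 15 and C(20): 35
merge E(30) and D(32): 62
merge 35 and 62: 97
merge F(69) and 97: 166
Maximum depth reached is 4.

4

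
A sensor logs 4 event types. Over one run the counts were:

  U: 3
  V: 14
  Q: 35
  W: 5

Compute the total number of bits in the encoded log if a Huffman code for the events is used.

Build the Huffman tree bottom-up:
combine U(3), W(5) → 8
combine 8, V(14) → 22
combine 22, Q(35) → 57
The encoded length is the sum of every internal node's weight: 8 + 22 + 57 = 87 bits.

87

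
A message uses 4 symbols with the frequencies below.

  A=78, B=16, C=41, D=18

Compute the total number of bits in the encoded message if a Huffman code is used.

Greedily combine the two least-frequent nodes:
merge B(16) and D(18): 34
merge 34 and C(41): 75
merge 75 and A(78): 153
The encoded length is the sum of every internal node's weight: 34 + 75 + 153 = 262 bits.

262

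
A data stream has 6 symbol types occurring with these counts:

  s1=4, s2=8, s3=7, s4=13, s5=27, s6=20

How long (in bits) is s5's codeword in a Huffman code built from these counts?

Repeatedly merge the two smallest:
s1(4) + s3(7) → 11
s2(8) + 11 → 19
s4(13) + 19 → 32
s6(20) + s5(27) → 47
32 + 47 → 79
s5's leaf is at depth 2, giving a 2-bit codeword.

2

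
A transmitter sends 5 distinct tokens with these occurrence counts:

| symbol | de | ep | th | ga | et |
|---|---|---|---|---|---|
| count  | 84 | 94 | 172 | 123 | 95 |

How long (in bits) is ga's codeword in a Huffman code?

Build the tree from the bottom:
combine de(84), ep(94) → 178
combine et(95), ga(123) → 218
combine th(172), 178 → 350
combine 218, 350 → 568
The subtree containing ga is merged 2 times, so code length = 2.

2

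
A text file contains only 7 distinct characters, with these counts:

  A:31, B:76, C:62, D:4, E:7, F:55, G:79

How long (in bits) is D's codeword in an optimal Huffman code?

Repeatedly merge the two smallest:
D(4) + E(7) → 11
11 + A(31) → 42
42 + F(55) → 97
C(62) + B(76) → 138
G(79) + 97 → 176
138 + 176 → 314
D sits 5 levels below the root, so its codeword is 5 bits.

5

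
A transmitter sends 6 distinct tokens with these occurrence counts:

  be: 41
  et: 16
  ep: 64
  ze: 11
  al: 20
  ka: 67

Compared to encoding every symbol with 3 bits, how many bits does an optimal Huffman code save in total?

145

Fixed-length: 3 bits × 219 symbols = 657 bits.
Huffman merges:
merge ze(11) and et(16): 27
merge al(20) and 27: 47
merge be(41) and 47: 88
merge ep(64) and ka(67): 131
merge 88 and 131: 219
Huffman total = 27 + 47 + 88 + 131 + 219 = 512 bits.
Saving = 657 − 512 = 145 bits.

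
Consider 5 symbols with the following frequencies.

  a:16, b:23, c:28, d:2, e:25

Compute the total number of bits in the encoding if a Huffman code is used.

Greedily combine the two least-frequent nodes:
merge d(2) and a(16): 18
merge 18 and b(23): 41
merge e(25) and c(28): 53
merge 41 and 53: 94
Each symbol's bit-cost is frequency × depth; summing gives 206 bits (equivalently 18 + 41 + 53 + 94).

206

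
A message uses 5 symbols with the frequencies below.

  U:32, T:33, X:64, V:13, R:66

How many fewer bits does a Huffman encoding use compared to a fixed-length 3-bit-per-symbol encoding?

163

Fixed-length: 3 bits × 208 symbols = 624 bits.
Huffman merges:
V(13) + U(32) → 45
T(33) + 45 → 78
X(64) + R(66) → 130
78 + 130 → 208
Huffman total = 45 + 78 + 130 + 208 = 461 bits.
Saving = 624 − 461 = 163 bits.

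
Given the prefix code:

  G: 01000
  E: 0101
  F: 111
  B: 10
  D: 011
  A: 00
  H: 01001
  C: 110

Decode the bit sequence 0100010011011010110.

Read left to right; each codeword is recognised as soon as it completes (prefix code):
  01000→G | 10→B | 011→D | 011→D | 0101→E | 10→B
Decoded message: GBDDEB

GBDDEB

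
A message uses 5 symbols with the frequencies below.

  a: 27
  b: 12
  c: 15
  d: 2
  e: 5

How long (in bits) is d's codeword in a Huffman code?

4

Huffman merges, smallest pair first:
d(2) + e(5) → 7
7 + b(12) → 19
c(15) + 19 → 34
a(27) + 34 → 61
d sits 4 levels below the root, so its codeword is 4 bits.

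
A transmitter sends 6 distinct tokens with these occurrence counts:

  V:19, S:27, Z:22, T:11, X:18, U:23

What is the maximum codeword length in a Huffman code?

3

Merge the two lowest-weight nodes at each step:
T(11) + X(18) → 29
V(19) + Z(22) → 41
U(23) + S(27) → 50
29 + 41 → 70
50 + 70 → 120
The rarest symbols sit at the bottom; the longest codeword is 3 bits.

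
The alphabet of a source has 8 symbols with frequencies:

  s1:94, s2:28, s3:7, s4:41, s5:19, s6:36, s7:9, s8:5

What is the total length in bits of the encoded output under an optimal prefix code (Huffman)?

602

Build the Huffman tree bottom-up:
merge s8(5) and s3(7): 12
merge s7(9) and 12: 21
merge s5(19) and 21: 40
merge s2(28) and s6(36): 64
merge 40 and s4(41): 81
merge 64 and 81: 145
merge s1(94) and 145: 239
The encoded length is the sum of every internal node's weight: 12 + 21 + 40 + 64 + 81 + 145 + 239 = 602 bits.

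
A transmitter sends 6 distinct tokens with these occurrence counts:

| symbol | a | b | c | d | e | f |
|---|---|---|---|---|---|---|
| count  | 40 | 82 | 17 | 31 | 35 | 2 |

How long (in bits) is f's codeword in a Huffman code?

Build the tree from the bottom:
f(2) + c(17) → 19
19 + d(31) → 50
e(35) + a(40) → 75
50 + 75 → 125
b(82) + 125 → 207
f's leaf is at depth 4, giving a 4-bit codeword.

4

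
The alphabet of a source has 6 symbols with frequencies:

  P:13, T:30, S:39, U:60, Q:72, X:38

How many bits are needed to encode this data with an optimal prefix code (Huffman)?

624

Build the Huffman tree bottom-up:
combine P(13), T(30) → 43
combine X(38), S(39) → 77
combine 43, U(60) → 103
combine Q(72), 77 → 149
combine 103, 149 → 252
The encoded length is the sum of every internal node's weight: 43 + 77 + 103 + 149 + 252 = 624 bits.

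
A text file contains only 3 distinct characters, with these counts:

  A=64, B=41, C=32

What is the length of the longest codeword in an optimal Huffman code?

2

Merge the two lowest-weight nodes at each step:
C(32) + B(41) → 73
A(64) + 73 → 137
The first pair merged (C, B) ends up deepest, at depth 2.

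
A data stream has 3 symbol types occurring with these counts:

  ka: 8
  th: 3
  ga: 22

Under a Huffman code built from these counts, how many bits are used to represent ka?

2

Huffman merges, smallest pair first:
combine th(3), ka(8) → 11
combine 11, ga(22) → 33
ka's leaf is at depth 2, giving a 2-bit codeword.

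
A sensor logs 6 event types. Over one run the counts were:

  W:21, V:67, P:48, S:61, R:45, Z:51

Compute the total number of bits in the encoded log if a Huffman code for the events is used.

751

Build the Huffman tree bottom-up:
W(21) + R(45) → 66
P(48) + Z(51) → 99
S(61) + 66 → 127
V(67) + 99 → 166
127 + 166 → 293
The encoded length is the sum of every internal node's weight: 66 + 99 + 127 + 166 + 293 = 751 bits.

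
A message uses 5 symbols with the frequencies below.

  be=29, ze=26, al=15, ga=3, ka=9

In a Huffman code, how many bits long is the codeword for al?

3

Huffman merges, smallest pair first:
merge ga(3) and ka(9): 12
merge 12 and al(15): 27
merge ze(26) and 27: 53
merge be(29) and 53: 82
al's leaf is at depth 3, giving a 3-bit codeword.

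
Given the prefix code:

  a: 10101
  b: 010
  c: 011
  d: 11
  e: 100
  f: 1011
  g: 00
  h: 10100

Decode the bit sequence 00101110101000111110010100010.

gfagcdehb

Read left to right; each codeword is recognised as soon as it completes (prefix code):
  00→g | 1011→f | 10101→a | 00→g | 011→c | 11→d | 100→e | 10100→h | 010→b
Decoded message: gfagcdehb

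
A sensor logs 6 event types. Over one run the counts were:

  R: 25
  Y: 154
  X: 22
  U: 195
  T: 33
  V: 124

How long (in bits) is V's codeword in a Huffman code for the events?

Build the tree from the bottom:
combine X(22), R(25) → 47
combine T(33), 47 → 80
combine 80, V(124) → 204
combine Y(154), U(195) → 349
combine 204, 349 → 553
The subtree containing V is merged 2 times, so code length = 2.

2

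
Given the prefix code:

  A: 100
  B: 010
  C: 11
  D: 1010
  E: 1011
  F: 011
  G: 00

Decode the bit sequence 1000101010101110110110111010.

Read left to right; each codeword is recognised as soon as it completes (prefix code):
  100→A | 010→B | 1010→D | 1011→E | 1011→E | 011→F | 011→F | 1010→D
Decoded message: ABDEEFFD

ABDEEFFD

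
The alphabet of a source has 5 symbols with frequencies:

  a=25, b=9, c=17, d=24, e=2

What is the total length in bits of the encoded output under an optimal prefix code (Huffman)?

Greedily combine the two least-frequent nodes:
merge e(2) and b(9): 11
merge 11 and c(17): 28
merge d(24) and a(25): 49
merge 28 and 49: 77
Total encoded bits = sum of merged weights = 11 + 28 + 49 + 77 = 165.

165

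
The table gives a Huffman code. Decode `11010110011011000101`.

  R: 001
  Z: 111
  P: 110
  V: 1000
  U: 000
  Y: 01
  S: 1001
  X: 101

PXSXVX

Read left to right; each codeword is recognised as soon as it completes (prefix code):
  110→P | 101→X | 1001→S | 101→X | 1000→V | 101→X
Decoded message: PXSXVX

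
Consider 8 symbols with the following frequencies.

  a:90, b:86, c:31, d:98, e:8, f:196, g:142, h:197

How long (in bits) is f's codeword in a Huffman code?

Huffman merges, smallest pair first:
e(8) + c(31) → 39
39 + b(86) → 125
a(90) + d(98) → 188
125 + g(142) → 267
188 + f(196) → 384
h(197) + 267 → 464
384 + 464 → 848
f sits 2 levels below the root, so its codeword is 2 bits.

2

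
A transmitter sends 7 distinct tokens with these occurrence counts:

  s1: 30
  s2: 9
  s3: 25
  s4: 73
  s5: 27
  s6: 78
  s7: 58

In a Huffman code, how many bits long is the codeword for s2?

4

Huffman merges, smallest pair first:
combine s2(9), s3(25) → 34
combine s5(27), s1(30) → 57
combine 34, 57 → 91
combine s7(58), s4(73) → 131
combine s6(78), 91 → 169
combine 131, 169 → 300
The subtree containing s2 is merged 4 times, so code length = 4.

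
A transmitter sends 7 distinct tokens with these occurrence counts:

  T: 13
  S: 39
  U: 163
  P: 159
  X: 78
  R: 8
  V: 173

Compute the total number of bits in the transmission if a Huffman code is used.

Build the Huffman tree bottom-up:
R(8) + T(13) → 21
21 + S(39) → 60
60 + X(78) → 138
138 + P(159) → 297
U(163) + V(173) → 336
297 + 336 → 633
Each symbol's bit-cost is frequency × depth; summing gives 1485 bits (equivalently 21 + 60 + 138 + 297 + 336 + 633).

1485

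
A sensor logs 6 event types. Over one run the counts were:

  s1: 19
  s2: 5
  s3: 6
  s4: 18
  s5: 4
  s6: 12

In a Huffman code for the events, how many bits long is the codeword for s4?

Huffman merges, smallest pair first:
merge s5(4) and s2(5): 9
merge s3(6) and 9: 15
merge s6(12) and 15: 27
merge s4(18) and s1(19): 37
merge 27 and 37: 64
s4 sits 2 levels below the root, so its codeword is 2 bits.

2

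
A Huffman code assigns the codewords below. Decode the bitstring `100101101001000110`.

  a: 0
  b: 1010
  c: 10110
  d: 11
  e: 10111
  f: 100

fcffada

Read left to right; each codeword is recognised as soon as it completes (prefix code):
  100→f | 10110→c | 100→f | 100→f | 0→a | 11→d | 0→a
Decoded message: fcffada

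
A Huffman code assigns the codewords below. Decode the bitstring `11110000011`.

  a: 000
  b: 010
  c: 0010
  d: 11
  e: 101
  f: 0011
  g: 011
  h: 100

ddaf

Read left to right; each codeword is recognised as soon as it completes (prefix code):
  11→d | 11→d | 000→a | 0011→f
Decoded message: ddaf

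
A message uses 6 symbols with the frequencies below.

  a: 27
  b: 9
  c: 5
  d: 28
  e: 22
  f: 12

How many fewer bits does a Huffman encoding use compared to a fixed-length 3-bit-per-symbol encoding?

Fixed-length: 3 bits × 103 symbols = 309 bits.
Huffman merges:
combine c(5), b(9) → 14
combine f(12), 14 → 26
combine e(22), 26 → 48
combine a(27), d(28) → 55
combine 48, 55 → 103
Huffman total = 14 + 26 + 48 + 55 + 103 = 246 bits.
Saving = 309 − 246 = 63 bits.

63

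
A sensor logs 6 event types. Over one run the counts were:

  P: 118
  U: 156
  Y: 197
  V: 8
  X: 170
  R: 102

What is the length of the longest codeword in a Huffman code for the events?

Merge the two lowest-weight nodes at each step:
combine V(8), R(102) → 110
combine 110, P(118) → 228
combine U(156), X(170) → 326
combine Y(197), 228 → 425
combine 326, 425 → 751
Maximum depth reached is 4.

4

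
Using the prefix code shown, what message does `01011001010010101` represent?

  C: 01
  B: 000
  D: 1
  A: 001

CCDACACC

Read left to right; each codeword is recognised as soon as it completes (prefix code):
  01→C | 01→C | 1→D | 001→A | 01→C | 001→A | 01→C | 01→C
Decoded message: CCDACACC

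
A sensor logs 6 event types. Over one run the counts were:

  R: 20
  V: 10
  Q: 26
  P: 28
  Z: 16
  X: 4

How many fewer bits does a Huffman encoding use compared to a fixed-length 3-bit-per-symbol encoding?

Fixed-length: 3 bits × 104 symbols = 312 bits.
Huffman merges:
combine X(4), V(10) → 14
combine 14, Z(16) → 30
combine R(20), Q(26) → 46
combine P(28), 30 → 58
combine 46, 58 → 104
Huffman total = 14 + 30 + 46 + 58 + 104 = 252 bits.
Saving = 312 − 252 = 60 bits.

60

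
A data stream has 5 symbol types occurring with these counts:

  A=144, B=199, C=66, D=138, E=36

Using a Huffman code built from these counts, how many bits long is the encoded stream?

Merge the two smallest weights repeatedly:
E(36) + C(66) → 102
102 + D(138) → 240
A(144) + B(199) → 343
240 + 343 → 583
The encoded length is the sum of every internal node's weight: 102 + 240 + 343 + 583 = 1268 bits.

1268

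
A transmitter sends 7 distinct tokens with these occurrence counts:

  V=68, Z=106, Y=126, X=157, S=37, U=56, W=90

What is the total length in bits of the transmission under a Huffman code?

1730

Build the Huffman tree bottom-up:
S(37) + U(56) → 93
V(68) + W(90) → 158
93 + Z(106) → 199
Y(126) + X(157) → 283
158 + 199 → 357
283 + 357 → 640
Total encoded bits = sum of merged weights = 93 + 158 + 199 + 283 + 357 + 640 = 1730.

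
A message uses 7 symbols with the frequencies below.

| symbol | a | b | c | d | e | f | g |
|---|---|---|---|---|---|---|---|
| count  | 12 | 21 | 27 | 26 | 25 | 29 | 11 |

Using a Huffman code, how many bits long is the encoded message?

420

Merge the two smallest weights repeatedly:
merge g(11) and a(12): 23
merge b(21) and 23: 44
merge e(25) and d(26): 51
merge c(27) and f(29): 56
merge 44 and 51: 95
merge 56 and 95: 151
Each symbol's bit-cost is frequency × depth; summing gives 420 bits (equivalently 23 + 44 + 51 + 56 + 95 + 151).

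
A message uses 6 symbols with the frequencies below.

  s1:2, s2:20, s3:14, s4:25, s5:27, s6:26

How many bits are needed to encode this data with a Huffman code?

280

Greedily combine the two least-frequent nodes:
s1(2) + s3(14) → 16
16 + s2(20) → 36
s4(25) + s6(26) → 51
s5(27) + 36 → 63
51 + 63 → 114
Total encoded bits = sum of merged weights = 16 + 36 + 51 + 63 + 114 = 280.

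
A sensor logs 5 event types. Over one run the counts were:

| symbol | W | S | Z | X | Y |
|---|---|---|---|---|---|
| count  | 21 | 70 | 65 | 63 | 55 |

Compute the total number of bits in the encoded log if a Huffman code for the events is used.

Merge the two smallest weights repeatedly:
W(21) + Y(55) → 76
X(63) + Z(65) → 128
S(70) + 76 → 146
128 + 146 → 274
Total encoded bits = sum of merged weights = 76 + 128 + 146 + 274 = 624.

624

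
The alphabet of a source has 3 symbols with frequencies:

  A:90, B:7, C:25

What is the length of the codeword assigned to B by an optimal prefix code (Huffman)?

2

Huffman merges, smallest pair first:
merge B(7) and C(25): 32
merge 32 and A(90): 122
B's leaf is at depth 2, giving a 2-bit codeword.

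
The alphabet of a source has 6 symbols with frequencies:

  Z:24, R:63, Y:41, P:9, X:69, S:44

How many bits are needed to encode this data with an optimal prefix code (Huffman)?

Greedily combine the two least-frequent nodes:
combine P(9), Z(24) → 33
combine 33, Y(41) → 74
combine S(44), R(63) → 107
combine X(69), 74 → 143
combine 107, 143 → 250
Each symbol's bit-cost is frequency × depth; summing gives 607 bits (equivalently 33 + 74 + 107 + 143 + 250).

607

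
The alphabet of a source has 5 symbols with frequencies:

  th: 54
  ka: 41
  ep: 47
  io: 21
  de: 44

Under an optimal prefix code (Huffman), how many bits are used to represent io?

3

Build the tree from the bottom:
combine io(21), ka(41) → 62
combine de(44), ep(47) → 91
combine th(54), 62 → 116
combine 91, 116 → 207
The subtree containing io is merged 3 times, so code length = 3.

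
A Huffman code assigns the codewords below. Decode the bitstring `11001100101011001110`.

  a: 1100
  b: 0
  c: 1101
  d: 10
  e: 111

aaddaeb

Read left to right; each codeword is recognised as soon as it completes (prefix code):
  1100→a | 1100→a | 10→d | 10→d | 1100→a | 111→e | 0→b
Decoded message: aaddaeb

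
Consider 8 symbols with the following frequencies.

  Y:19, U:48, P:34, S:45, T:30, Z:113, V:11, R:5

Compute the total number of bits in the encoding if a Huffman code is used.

Greedily combine the two least-frequent nodes:
combine R(5), V(11) → 16
combine 16, Y(19) → 35
combine T(30), P(34) → 64
combine 35, S(45) → 80
combine U(48), 64 → 112
combine 80, 112 → 192
combine Z(113), 192 → 305
Total encoded bits = sum of merged weights = 16 + 35 + 64 + 80 + 112 + 192 + 305 = 804.

804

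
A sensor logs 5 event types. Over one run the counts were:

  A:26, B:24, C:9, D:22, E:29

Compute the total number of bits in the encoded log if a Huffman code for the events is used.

251

Greedily combine the two least-frequent nodes:
merge C(9) and D(22): 31
merge B(24) and A(26): 50
merge E(29) and 31: 60
merge 50 and 60: 110
Total encoded bits = sum of merged weights = 31 + 50 + 60 + 110 = 251.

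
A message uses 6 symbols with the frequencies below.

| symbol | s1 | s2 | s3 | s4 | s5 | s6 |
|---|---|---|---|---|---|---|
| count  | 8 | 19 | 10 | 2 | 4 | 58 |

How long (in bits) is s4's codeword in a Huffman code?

5

Repeatedly merge the two smallest:
combine s4(2), s5(4) → 6
combine 6, s1(8) → 14
combine s3(10), 14 → 24
combine s2(19), 24 → 43
combine 43, s6(58) → 101
s4's leaf is at depth 5, giving a 5-bit codeword.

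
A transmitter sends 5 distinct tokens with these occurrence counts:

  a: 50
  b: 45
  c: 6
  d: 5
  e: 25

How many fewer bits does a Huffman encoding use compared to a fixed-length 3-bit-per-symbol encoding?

Fixed-length: 3 bits × 131 symbols = 393 bits.
Huffman merges:
combine d(5), c(6) → 11
combine 11, e(25) → 36
combine 36, b(45) → 81
combine a(50), 81 → 131
Huffman total = 11 + 36 + 81 + 131 = 259 bits.
Saving = 393 − 259 = 134 bits.

134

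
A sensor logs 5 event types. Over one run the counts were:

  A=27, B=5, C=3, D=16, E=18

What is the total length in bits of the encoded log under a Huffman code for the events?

143

Build the Huffman tree bottom-up:
merge C(3) and B(5): 8
merge 8 and D(16): 24
merge E(18) and 24: 42
merge A(27) and 42: 69
Each symbol's bit-cost is frequency × depth; summing gives 143 bits (equivalently 8 + 24 + 42 + 69).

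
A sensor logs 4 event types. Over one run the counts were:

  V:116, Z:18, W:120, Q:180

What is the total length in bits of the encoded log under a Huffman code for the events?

Build the Huffman tree bottom-up:
combine Z(18), V(116) → 134
combine W(120), 134 → 254
combine Q(180), 254 → 434
The encoded length is the sum of every internal node's weight: 134 + 254 + 434 = 822 bits.

822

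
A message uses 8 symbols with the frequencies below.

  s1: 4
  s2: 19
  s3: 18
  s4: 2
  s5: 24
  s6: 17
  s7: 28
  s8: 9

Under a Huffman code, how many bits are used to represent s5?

2

Build the tree from the bottom:
s4(2) + s1(4) → 6
6 + s8(9) → 15
15 + s6(17) → 32
s3(18) + s2(19) → 37
s5(24) + s7(28) → 52
32 + 37 → 69
52 + 69 → 121
s5's leaf is at depth 2, giving a 2-bit codeword.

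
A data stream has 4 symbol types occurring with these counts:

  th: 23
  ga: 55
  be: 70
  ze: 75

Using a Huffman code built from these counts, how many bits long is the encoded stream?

Merge the two smallest weights repeatedly:
th(23) + ga(55) → 78
be(70) + ze(75) → 145
78 + 145 → 223
Each symbol's bit-cost is frequency × depth; summing gives 446 bits (equivalently 78 + 145 + 223).

446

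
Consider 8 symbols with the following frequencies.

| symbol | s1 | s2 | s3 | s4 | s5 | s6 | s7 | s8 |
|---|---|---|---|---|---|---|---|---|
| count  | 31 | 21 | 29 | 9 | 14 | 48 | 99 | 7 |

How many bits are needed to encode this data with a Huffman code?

672

Greedily combine the two least-frequent nodes:
combine s8(7), s4(9) → 16
combine s5(14), 16 → 30
combine s2(21), s3(29) → 50
combine 30, s1(31) → 61
combine s6(48), 50 → 98
combine 61, 98 → 159
combine s7(99), 159 → 258
The encoded length is the sum of every internal node's weight: 16 + 30 + 50 + 61 + 98 + 159 + 258 = 672 bits.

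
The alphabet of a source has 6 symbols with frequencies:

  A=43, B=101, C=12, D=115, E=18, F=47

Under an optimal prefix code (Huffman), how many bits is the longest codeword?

Merge the two lowest-weight nodes at each step:
C(12) + E(18) → 30
30 + A(43) → 73
F(47) + 73 → 120
B(101) + D(115) → 216
120 + 216 → 336
The first pair merged (C, E) ends up deepest, at depth 4.

4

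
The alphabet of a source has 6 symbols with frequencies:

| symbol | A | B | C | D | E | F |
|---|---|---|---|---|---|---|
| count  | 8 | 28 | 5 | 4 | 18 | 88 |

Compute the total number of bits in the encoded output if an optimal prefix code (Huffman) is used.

275

Build the Huffman tree bottom-up:
combine D(4), C(5) → 9
combine A(8), 9 → 17
combine 17, E(18) → 35
combine B(28), 35 → 63
combine 63, F(88) → 151
The encoded length is the sum of every internal node's weight: 9 + 17 + 35 + 63 + 151 = 275 bits.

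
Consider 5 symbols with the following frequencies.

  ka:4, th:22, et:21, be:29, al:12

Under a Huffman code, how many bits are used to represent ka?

Huffman merges, smallest pair first:
merge ka(4) and al(12): 16
merge 16 and et(21): 37
merge th(22) and be(29): 51
merge 37 and 51: 88
ka sits 3 levels below the root, so its codeword is 3 bits.

3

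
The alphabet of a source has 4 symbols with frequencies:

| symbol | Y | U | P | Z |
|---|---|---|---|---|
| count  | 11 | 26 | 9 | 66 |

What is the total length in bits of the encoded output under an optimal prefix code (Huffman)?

178

Build the Huffman tree bottom-up:
merge P(9) and Y(11): 20
merge 20 and U(26): 46
merge 46 and Z(66): 112
Total encoded bits = sum of merged weights = 20 + 46 + 112 = 178.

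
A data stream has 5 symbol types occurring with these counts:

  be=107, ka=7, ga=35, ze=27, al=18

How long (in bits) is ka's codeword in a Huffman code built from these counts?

4

Repeatedly merge the two smallest:
ka(7) + al(18) → 25
25 + ze(27) → 52
ga(35) + 52 → 87
87 + be(107) → 194
ka's leaf is at depth 4, giving a 4-bit codeword.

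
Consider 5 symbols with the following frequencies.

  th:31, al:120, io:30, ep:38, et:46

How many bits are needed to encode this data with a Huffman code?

555

Build the Huffman tree bottom-up:
io(30) + th(31) → 61
ep(38) + et(46) → 84
61 + 84 → 145
al(120) + 145 → 265
The encoded length is the sum of every internal node's weight: 61 + 84 + 145 + 265 = 555 bits.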